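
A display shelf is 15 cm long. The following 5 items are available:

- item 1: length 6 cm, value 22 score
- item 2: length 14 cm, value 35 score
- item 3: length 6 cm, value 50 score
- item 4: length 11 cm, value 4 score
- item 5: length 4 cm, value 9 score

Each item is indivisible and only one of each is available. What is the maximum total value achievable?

72 score

Check high-value combinations within 15 cm:
- item 1+item 3: length 6+6=12, value 22+50=72
- item 3+item 5: length 6+4=10, value 50+9=59
- item 3: length 6, value 50
- item 2: length 14, value 35
Best: 72 score.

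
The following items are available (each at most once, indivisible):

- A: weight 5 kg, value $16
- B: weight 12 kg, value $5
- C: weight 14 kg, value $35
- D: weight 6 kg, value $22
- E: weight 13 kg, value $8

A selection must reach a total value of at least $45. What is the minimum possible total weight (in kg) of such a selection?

Subsets with value ≥ 45, sorted by total weight:
- A+C: weight 19, value 51
- C+D: weight 20, value 57
- A+D+E: weight 24, value 46
- A+C+D: weight 25, value 73
Minimum weight: 19 kg.

19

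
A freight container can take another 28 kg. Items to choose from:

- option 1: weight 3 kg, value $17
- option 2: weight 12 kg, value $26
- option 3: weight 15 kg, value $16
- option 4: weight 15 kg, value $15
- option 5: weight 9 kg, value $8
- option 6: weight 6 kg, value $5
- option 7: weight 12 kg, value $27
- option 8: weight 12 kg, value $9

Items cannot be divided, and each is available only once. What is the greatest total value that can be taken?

This is a 0/1 knapsack; check combinations near the capacity.
- option 1+option 2+option 7: weight 3+12+12=27, value 17+26+27=70
- option 2+option 7: weight 12+12=24, value 26+27=53
- option 1+option 7+option 8: weight 3+12+12=27, value 17+27+9=53
Best: $70.

$70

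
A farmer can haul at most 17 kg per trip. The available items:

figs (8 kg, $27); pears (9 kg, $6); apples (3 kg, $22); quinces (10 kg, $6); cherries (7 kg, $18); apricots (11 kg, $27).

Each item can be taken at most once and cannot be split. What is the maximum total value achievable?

Check high-value combinations within 17 kg:
- figs+apples: weight 8+3=11, value 27+22=49
- apples+apricots: weight 3+11=14, value 22+27=49
- figs+cherries: weight 8+7=15, value 27+18=45
- apples+cherries: weight 3+7=10, value 22+18=40
- figs+pears: weight 8+9=17, value 27+6=33
Best: $49.

$49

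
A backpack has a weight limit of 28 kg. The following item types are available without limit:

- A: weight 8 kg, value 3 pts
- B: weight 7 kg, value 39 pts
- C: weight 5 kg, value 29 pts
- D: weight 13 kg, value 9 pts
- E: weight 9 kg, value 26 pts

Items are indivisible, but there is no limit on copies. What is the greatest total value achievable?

156 pts

Best value-per-unit is C at 29/5; filling with it alone gives 5×29 = 145.
Optimal mix: 4×B → weight 28, value 156.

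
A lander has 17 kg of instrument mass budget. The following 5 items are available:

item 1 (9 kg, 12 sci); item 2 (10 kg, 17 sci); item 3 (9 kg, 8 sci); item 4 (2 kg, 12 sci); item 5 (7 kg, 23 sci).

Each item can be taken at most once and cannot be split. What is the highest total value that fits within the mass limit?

40 sci

Check high-value combinations within 17 kg:
- item 2+item 5: mass 10+7=17, value 17+23=40
- item 4+item 5: mass 2+7=9, value 12+23=35
- item 1+item 5: mass 9+7=16, value 12+23=35
Best: 40 sci.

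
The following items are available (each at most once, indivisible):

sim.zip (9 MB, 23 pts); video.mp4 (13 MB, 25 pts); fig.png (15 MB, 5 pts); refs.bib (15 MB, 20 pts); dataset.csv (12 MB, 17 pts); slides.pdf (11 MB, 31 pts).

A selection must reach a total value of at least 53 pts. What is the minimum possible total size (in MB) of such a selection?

Subsets with value ≥ 53, sorted by total size:
- sim.zip+slides.pdf: size 20, value 54
- video.mp4+slides.pdf: size 24, value 56
Minimum size: 20 MB.

20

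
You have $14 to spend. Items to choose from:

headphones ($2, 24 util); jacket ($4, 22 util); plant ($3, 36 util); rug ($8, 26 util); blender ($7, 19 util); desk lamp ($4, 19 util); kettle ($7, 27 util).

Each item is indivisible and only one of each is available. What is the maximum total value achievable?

Check high-value combinations within $14:
- headphones+jacket+plant+desk lamp: cost 2+4+3+4=13, value 24+22+36+19=101
- headphones+plant+kettle: cost 2+3+7=12, value 24+36+27=87
- headphones+plant+rug: cost 2+3+8=13, value 24+36+26=86
- jacket+plant+kettle: cost 4+3+7=14, value 22+36+27=85
- headphones+jacket+plant: cost 2+4+3=9, value 24+22+36=82
Best: 101 util.

101 util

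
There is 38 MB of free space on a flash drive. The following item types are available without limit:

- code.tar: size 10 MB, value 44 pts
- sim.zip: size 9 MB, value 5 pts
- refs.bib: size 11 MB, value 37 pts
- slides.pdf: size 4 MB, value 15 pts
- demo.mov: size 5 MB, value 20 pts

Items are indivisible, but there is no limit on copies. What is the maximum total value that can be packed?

Best value-per-unit is code.tar at 44/10; filling with it alone gives 3×44 = 132.
Optimal mix: 3×code.tar + 2×slides.pdf → size 38, value 162.

162 pts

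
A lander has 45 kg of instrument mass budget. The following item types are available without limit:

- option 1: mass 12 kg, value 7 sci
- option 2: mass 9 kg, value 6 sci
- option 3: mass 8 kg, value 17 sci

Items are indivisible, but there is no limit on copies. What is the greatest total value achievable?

Best value-per-unit is option 3 at 17/8, and filling with it alone uses mass 5×8=40. No mix of the others beats 5×17 = 85.

85 sci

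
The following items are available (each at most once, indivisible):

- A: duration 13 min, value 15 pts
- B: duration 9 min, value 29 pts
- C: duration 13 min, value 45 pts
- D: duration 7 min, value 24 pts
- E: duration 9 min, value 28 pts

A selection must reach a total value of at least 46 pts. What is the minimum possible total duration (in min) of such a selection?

Subsets with value ≥ 46, sorted by total duration:
- B+D: duration 16, value 53
- D+E: duration 16, value 52
- B+E: duration 18, value 57
- C+D: duration 20, value 69
Minimum duration: 16 min.

16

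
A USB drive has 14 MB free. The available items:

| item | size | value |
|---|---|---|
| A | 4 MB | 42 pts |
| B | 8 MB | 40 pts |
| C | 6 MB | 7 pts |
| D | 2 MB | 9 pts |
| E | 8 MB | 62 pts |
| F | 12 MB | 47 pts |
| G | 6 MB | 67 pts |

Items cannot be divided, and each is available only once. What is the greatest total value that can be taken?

129 pts

Check high-value combinations within 14 MB:
- E+G: size 8+6=14, value 62+67=129
- A+D+G: size 4+2+6=12, value 42+9+67=118
- A+D+E: size 4+2+8=14, value 42+9+62=113
- A+G: size 4+6=10, value 42+67=109
Best: 129 pts.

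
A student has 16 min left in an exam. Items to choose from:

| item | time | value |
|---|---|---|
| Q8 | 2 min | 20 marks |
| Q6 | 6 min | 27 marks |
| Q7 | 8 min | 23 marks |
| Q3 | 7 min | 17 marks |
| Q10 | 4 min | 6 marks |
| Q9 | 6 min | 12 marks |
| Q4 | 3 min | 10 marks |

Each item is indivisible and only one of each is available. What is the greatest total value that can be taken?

70 marks

Check high-value combinations within 16 min:
- Q8+Q6+Q7: time 2+6+8=16, value 20+27+23=70
- Q8+Q6+Q3: time 2+6+7=15, value 20+27+17=64
- Q8+Q6+Q10+Q4: time 2+6+4+3=15, value 20+27+6+10=63
- Q8+Q6+Q9: time 2+6+6=14, value 20+27+12=59
- Q8+Q6+Q4: time 2+6+3=11, value 20+27+10=57
Best: 70 marks.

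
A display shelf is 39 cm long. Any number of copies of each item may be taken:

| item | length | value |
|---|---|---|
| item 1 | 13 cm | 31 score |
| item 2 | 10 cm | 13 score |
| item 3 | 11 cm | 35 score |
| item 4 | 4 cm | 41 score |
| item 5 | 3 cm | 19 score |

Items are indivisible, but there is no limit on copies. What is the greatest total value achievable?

388 score

Best value-per-unit is item 4 at 41/4; filling with it alone gives 9×41 = 369.
Optimal mix: 9×item 4 + 1×item 5 → length 39, value 388.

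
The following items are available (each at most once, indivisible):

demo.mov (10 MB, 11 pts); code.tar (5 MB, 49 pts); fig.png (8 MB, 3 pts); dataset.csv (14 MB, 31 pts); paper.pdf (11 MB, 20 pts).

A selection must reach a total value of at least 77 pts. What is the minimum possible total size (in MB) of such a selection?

Subsets with value ≥ 77, sorted by total size:
- code.tar+dataset.csv: size 19, value 80
- demo.mov+code.tar+paper.pdf: size 26, value 80
Minimum size: 19 MB.

19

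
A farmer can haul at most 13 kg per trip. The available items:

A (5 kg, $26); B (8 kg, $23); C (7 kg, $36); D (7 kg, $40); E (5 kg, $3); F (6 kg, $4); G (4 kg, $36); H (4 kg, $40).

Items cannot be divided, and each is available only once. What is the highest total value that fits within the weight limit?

Check high-value combinations within 13 kg:
- A+G+H: weight 5+4+4=13, value 26+36+40=102
- D+H: weight 7+4=11, value 40+40=80
- E+G+H: weight 5+4+4=13, value 3+36+40=79
- G+H: weight 4+4=8, value 36+40=76
- D+G: weight 7+4=11, value 40+36=76
Best: $102.

$102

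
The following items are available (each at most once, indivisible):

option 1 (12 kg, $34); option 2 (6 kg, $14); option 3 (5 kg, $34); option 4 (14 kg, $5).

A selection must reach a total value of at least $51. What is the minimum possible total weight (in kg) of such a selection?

17

Subsets with value ≥ 51, sorted by total weight:
- option 1+option 3: weight 17, value 68
- option 1+option 2+option 3: weight 23, value 82
- option 2+option 3+option 4: weight 25, value 53
- option 1+option 3+option 4: weight 31, value 73
Minimum weight: 17 kg.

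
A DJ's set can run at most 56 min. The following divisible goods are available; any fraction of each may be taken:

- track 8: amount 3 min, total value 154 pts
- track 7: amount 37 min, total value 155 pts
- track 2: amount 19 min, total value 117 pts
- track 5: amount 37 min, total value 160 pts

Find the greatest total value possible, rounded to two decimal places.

418.03

Take in order of value per unit:
- track 8 (154/3 per unit): all 3 → value 154, running total 154.00
- track 2 (117/19 per unit): all 19 → value 117, running total 271.00
- track 5 (160/37 per unit): 34 of 37 → value 34×160/37 = 147.0270, running total 418.03
Total 418.03.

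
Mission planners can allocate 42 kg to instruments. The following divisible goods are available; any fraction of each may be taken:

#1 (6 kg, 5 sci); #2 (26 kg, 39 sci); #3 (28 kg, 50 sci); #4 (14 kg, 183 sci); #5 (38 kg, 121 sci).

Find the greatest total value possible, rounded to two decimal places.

272.16

Take in order of value per unit:
- #4 (183/14 per unit): all 14 → value 183, running total 183.00
- #5 (121/38 per unit): 28 of 38 → value 28×121/38 = 89.1579, running total 272.16
Total 272.16.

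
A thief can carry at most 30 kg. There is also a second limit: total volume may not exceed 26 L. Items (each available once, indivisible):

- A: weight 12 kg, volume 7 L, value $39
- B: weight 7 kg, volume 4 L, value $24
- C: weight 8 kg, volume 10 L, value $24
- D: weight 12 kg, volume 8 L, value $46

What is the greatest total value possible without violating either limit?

Feasible sets respecting both limits:
- B+C+D: weight 27, volume 22, value 94
- A+B+C: weight 27, volume 21, value 87
- A+D: weight 24, volume 15, value 85
Best: $94.

$94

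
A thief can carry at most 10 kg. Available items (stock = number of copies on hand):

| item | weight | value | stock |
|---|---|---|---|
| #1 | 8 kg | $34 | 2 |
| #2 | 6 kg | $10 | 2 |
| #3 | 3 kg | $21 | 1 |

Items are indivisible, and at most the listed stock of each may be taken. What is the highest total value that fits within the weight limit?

$34

Best selections within weight 10 and stock limits:
- 1×#1: weight 8, value 34
- 1×#2 + 1×#3: weight 9, value 31
- 1×#3: weight 3, value 21
Best: $34.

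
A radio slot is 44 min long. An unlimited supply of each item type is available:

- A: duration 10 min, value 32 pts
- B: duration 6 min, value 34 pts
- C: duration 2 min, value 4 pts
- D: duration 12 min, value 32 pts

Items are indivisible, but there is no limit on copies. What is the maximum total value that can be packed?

Best value-per-unit is B at 34/6; filling with it alone gives 7×34 = 238.
Optimal mix: 7×B + 1×C → duration 44, value 242.

242 pts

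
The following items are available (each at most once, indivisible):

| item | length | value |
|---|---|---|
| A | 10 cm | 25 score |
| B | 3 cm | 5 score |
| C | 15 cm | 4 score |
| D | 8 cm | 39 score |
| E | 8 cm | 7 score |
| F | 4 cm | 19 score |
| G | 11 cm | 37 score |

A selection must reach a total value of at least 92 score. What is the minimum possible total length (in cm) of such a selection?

23

Subsets with value ≥ 92, sorted by total length:
- D+F+G: length 23, value 95
- B+D+F+G: length 26, value 100
- A+D+G: length 29, value 101
Minimum length: 23 cm.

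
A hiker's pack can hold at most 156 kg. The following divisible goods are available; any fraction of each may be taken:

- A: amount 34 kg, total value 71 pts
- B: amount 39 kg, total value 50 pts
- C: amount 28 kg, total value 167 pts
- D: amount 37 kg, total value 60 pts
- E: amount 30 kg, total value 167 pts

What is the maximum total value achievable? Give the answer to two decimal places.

499.62

Take in order of value per unit:
- C (167/28 per unit): all 28 → value 167, running total 167.00
- E (167/30 per unit): all 30 → value 167, running total 334.00
- A (71/34 per unit): all 34 → value 71, running total 405.00
- D (60/37 per unit): all 37 → value 60, running total 465.00
- B (50/39 per unit): 27 of 39 → value 27×50/39 = 34.6154, running total 499.62
Total 499.62.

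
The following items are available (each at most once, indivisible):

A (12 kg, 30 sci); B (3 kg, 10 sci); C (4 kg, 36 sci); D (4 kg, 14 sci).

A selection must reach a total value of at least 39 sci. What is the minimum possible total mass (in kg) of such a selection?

7

Subsets with value ≥ 39, sorted by total mass:
- B+C: mass 7, value 46
- C+D: mass 8, value 50
- B+C+D: mass 11, value 60
- A+B: mass 15, value 40
Minimum mass: 7 kg.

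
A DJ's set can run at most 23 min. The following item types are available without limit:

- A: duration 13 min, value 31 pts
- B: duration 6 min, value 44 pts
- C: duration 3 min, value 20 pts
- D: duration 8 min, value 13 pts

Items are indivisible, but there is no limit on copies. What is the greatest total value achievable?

152 pts

Best value-per-unit is B at 44/6; filling with it alone gives 3×44 = 132.
Optimal mix: 3×B + 1×C → duration 21, value 152.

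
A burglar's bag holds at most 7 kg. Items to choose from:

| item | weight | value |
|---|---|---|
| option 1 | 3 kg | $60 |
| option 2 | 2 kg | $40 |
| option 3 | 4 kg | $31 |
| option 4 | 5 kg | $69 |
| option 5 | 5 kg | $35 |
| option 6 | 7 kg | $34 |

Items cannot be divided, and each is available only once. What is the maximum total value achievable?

Check high-value combinations within 7 kg:
- option 2+option 4: weight 2+5=7, value 40+69=109
- option 1+option 2: weight 3+2=5, value 60+40=100
- option 1+option 3: weight 3+4=7, value 60+31=91
Best: $109.

$109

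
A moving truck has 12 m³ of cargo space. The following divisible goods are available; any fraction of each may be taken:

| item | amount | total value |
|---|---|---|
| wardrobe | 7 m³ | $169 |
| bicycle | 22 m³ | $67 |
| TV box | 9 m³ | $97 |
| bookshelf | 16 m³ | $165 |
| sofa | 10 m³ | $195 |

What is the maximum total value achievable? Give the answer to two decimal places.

266.50

Take in order of value per unit:
- wardrobe (169/7 per unit): all 7 → value 169, running total 169.00
- sofa (195/10 per unit): 5 of 10 → value 5×195/10 = 97.5000, running total 266.50
Total 266.50.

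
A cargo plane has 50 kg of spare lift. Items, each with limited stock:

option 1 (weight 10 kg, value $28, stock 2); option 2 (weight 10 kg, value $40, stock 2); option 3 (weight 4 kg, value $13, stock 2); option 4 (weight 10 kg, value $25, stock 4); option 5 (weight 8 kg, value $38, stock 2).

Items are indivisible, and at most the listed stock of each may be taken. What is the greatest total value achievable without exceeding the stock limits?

$197

Best selections within weight 50 and stock limits:
- 1×option 1 + 2×option 2 + 1×option 3 + 2×option 5: weight 50, value 197
- 2×option 2 + 1×option 3 + 1×option 4 + 2×option 5: weight 50, value 194
Best: $197.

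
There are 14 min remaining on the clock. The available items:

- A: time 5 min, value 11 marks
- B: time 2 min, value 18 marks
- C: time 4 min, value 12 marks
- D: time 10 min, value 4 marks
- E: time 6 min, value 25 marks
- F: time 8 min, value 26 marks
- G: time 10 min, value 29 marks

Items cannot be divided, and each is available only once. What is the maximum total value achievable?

Check high-value combinations within 14 min:
- B+C+F: time 2+4+8=14, value 18+12+26=56
- B+C+E: time 2+4+6=12, value 18+12+25=55
- A+B+E: time 5+2+6=13, value 11+18+25=54
Best: 56 marks.

56 marks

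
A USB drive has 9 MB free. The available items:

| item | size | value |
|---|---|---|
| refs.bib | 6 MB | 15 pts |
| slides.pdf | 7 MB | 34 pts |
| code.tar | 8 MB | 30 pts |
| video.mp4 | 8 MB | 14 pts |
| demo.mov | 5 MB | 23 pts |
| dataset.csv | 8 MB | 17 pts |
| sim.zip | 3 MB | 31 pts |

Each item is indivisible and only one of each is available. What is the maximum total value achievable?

Check high-value combinations within 9 MB:
- demo.mov+sim.zip: size 5+3=8, value 23+31=54
- refs.bib+sim.zip: size 6+3=9, value 15+31=46
- slides.pdf: size 7, value 34
Best: 54 pts.

54 pts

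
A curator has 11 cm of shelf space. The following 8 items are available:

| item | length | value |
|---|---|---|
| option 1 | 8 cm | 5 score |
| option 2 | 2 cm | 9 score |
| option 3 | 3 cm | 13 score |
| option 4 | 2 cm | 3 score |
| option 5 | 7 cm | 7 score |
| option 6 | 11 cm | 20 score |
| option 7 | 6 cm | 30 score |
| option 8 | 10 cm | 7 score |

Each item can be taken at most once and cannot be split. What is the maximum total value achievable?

52 score

Check high-value combinations within 11 cm:
- option 2+option 3+option 7: length 2+3+6=11, value 9+13+30=52
- option 3+option 4+option 7: length 3+2+6=11, value 13+3+30=46
- option 3+option 7: length 3+6=9, value 13+30=43
Best: 52 score.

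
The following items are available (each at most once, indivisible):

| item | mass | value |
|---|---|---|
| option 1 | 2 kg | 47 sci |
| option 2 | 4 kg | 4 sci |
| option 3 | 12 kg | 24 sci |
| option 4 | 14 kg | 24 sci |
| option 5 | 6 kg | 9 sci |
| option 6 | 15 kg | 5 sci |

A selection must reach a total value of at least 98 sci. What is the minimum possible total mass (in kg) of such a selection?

32

Subsets with value ≥ 98, sorted by total mass:
- option 1+option 2+option 3+option 4: mass 32, value 99
- option 1+option 3+option 4+option 5: mass 34, value 104
- option 1+option 2+option 3+option 4+option 5: mass 38, value 108
- option 1+option 3+option 4+option 6: mass 43, value 100
Minimum mass: 32 kg.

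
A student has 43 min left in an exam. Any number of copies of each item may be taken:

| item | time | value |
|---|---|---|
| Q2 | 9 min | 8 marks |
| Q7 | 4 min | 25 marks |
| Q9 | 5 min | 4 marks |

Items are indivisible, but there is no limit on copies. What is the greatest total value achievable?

250 marks

Best value-per-unit is Q7 at 25/4, and filling with it alone uses time 10×4=40. No mix of the others beats 10×25 = 250.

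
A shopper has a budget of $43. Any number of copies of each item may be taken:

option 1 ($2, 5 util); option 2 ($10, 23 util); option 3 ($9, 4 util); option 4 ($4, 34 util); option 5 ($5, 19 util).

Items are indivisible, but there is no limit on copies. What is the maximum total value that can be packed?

345 util

Best value-per-unit is option 4 at 34/4; filling with it alone gives 10×34 = 340.
Optimal mix: 1×option 1 + 10×option 4 → cost 42, value 345.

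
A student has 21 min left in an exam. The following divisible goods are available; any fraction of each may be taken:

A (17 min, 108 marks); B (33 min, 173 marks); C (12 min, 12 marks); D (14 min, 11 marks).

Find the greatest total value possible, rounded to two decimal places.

Take in order of value per unit:
- A (108/17 per unit): all 17 → value 108, running total 108.00
- B (173/33 per unit): 4 of 33 → value 4×173/33 = 20.9697, running total 128.97
Total 128.97.

128.97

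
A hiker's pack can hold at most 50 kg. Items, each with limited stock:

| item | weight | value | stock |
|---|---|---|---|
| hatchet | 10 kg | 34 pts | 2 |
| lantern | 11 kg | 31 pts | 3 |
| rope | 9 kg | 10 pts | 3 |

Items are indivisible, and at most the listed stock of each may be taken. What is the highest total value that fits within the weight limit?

130 pts

Best selections within weight 50 and stock limits:
- 2×hatchet + 2×lantern: weight 42, value 130
- 1×hatchet + 3×lantern: weight 43, value 127
- 2×hatchet + 1×lantern + 2×rope: weight 49, value 119
Best: 130 pts.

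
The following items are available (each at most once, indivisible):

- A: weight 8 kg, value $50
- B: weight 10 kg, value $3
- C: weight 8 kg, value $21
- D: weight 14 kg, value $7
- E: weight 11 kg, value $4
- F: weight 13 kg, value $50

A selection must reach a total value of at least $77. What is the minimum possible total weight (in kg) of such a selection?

Subsets with value ≥ 77, sorted by total weight:
- A+F: weight 21, value 100
- A+C+F: weight 29, value 121
- A+C+D: weight 30, value 78
- A+B+F: weight 31, value 103
Minimum weight: 21 kg.

21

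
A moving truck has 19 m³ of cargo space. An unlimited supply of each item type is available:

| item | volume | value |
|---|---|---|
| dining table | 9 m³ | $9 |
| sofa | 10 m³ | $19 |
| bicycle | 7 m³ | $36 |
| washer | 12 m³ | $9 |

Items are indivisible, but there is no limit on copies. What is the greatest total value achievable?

$72

Best value-per-unit is bicycle at 36/7, and filling with it alone uses volume 2×7=14. No mix of the others beats 2×36 = 72.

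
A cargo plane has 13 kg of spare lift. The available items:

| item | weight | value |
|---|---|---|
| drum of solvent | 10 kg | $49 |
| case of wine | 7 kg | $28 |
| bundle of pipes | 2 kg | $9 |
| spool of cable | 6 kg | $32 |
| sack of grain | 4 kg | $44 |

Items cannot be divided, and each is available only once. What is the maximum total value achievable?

Check high-value combinations within 13 kg:
- bundle of pipes+spool of cable+sack of grain: weight 2+6+4=12, value 9+32+44=85
- case of wine+bundle of pipes+sack of grain: weight 7+2+4=13, value 28+9+44=81
- spool of cable+sack of grain: weight 6+4=10, value 32+44=76
- case of wine+sack of grain: weight 7+4=11, value 28+44=72
Best: $85.

$85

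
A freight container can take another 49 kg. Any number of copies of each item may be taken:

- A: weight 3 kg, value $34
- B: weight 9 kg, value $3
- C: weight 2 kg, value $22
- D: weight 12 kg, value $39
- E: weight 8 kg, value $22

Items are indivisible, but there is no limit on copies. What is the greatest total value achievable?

$554

Best value-per-unit is A at 34/3; filling with it alone gives 16×34 = 544.
Optimal mix: 15×A + 2×C → weight 49, value 554.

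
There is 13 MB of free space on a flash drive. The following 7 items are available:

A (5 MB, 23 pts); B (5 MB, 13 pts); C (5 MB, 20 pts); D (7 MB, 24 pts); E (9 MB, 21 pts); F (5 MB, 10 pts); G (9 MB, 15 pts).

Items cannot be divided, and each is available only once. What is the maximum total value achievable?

47 pts

Check high-value combinations within 13 MB:
- A+D: size 5+7=12, value 23+24=47
- C+D: size 5+7=12, value 20+24=44
- A+C: size 5+5=10, value 23+20=43
- B+D: size 5+7=12, value 13+24=37
Best: 47 pts.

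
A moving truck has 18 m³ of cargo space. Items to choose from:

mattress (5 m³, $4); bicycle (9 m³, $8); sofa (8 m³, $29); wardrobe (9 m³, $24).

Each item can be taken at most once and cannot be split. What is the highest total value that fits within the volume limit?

$53

This is a 0/1 knapsack; check combinations near the capacity.
- sofa+wardrobe: volume 8+9=17, value 29+24=53
- bicycle+sofa: volume 9+8=17, value 8+29=37
- mattress+sofa: volume 5+8=13, value 4+29=33
- bicycle+wardrobe: volume 9+9=18, value 8+24=32
Best: $53.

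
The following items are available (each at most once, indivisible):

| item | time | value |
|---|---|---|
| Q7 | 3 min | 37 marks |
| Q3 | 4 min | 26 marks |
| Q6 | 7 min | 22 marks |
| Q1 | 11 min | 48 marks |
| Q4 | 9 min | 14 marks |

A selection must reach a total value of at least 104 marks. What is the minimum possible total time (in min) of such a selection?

18

Subsets with value ≥ 104, sorted by total time:
- Q7+Q3+Q1: time 18, value 111
- Q7+Q6+Q1: time 21, value 107
- Q7+Q3+Q6+Q1: time 25, value 133
- Q7+Q3+Q1+Q4: time 27, value 125
Minimum time: 18 min.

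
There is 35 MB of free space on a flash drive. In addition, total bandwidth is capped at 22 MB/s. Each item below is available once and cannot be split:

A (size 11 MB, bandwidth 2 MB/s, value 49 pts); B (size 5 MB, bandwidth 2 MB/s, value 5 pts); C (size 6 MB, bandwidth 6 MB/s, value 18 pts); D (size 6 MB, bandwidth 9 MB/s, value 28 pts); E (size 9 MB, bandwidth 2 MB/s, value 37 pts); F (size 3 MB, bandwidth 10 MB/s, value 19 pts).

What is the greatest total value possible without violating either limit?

132 pts

Feasible sets respecting both limits:
- A+C+D+E: size 32, bandwidth 19, value 132
- A+B+C+E+F: size 34, bandwidth 22, value 128
- A+C+E+F: size 29, bandwidth 20, value 123
Best: 132 pts.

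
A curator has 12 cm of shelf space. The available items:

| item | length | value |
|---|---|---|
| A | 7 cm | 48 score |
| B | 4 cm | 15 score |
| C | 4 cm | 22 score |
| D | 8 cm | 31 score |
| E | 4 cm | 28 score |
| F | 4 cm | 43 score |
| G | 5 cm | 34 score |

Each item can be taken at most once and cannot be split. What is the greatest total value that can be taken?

This is a 0/1 knapsack; check combinations near the capacity.
- C+E+F: length 4+4+4=12, value 22+28+43=93
- A+F: length 7+4=11, value 48+43=91
- B+E+F: length 4+4+4=12, value 15+28+43=86
Best: 93 score.

93 score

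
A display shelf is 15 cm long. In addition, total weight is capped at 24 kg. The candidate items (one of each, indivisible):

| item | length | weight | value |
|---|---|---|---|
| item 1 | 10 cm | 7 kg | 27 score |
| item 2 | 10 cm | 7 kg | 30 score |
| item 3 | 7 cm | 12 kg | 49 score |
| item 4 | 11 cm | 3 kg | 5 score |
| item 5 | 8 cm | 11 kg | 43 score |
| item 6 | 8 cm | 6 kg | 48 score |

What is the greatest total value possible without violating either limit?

97 score

Feasible sets respecting both limits:
- item 3+item 6: length 15, weight 18, value 97
- item 3+item 5: length 15, weight 23, value 92
- item 3: length 7, weight 12, value 49
Best: 97 score.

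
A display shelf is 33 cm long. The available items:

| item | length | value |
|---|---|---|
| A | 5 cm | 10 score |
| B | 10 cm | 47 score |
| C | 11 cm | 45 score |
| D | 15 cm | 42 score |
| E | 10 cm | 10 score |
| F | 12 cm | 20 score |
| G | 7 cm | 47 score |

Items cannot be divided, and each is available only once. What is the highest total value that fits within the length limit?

Check high-value combinations within 33 cm:
- A+B+C+G: length 5+10+11+7=33, value 10+47+45+47=149
- B+C+G: length 10+11+7=28, value 47+45+47=139
- B+D+G: length 10+15+7=32, value 47+42+47=136
- C+D+G: length 11+15+7=33, value 45+42+47=134
- B+F+G: length 10+12+7=29, value 47+20+47=114
Best: 149 score.

149 score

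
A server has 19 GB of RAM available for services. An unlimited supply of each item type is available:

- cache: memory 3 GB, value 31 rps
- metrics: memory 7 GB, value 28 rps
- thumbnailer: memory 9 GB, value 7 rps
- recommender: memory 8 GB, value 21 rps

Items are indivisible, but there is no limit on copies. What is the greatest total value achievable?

Best value-per-unit is cache at 31/3, and filling with it alone uses memory 6×3=18. No mix of the others beats 6×31 = 186.

186 rps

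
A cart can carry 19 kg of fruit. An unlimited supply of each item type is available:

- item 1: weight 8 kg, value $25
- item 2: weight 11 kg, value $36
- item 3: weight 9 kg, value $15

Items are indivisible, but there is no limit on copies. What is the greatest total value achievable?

$61

Best value-per-unit is item 2 at 36/11; filling with it alone gives 1×36 = 36.
Optimal mix: 1×item 1 + 1×item 2 → weight 19, value 61.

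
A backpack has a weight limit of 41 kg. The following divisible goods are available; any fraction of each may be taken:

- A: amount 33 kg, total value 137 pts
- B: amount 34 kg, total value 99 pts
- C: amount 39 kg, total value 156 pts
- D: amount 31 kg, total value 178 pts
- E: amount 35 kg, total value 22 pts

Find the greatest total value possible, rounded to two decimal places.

219.52

Take in order of value per unit:
- D (178/31 per unit): all 31 → value 178, running total 178.00
- A (137/33 per unit): 10 of 33 → value 10×137/33 = 41.5152, running total 219.52
Total 219.52.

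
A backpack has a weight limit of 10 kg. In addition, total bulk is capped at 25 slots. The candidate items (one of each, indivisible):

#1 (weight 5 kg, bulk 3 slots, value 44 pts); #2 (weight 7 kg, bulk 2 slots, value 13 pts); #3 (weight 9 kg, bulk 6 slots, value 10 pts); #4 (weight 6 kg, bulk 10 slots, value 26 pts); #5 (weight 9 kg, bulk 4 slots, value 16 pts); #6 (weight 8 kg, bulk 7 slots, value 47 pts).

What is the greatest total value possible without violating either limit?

47 pts

Feasible sets respecting both limits:
- #6: weight 8, bulk 7, value 47
- #1: weight 5, bulk 3, value 44
- #4: weight 6, bulk 10, value 26
Best: 47 pts.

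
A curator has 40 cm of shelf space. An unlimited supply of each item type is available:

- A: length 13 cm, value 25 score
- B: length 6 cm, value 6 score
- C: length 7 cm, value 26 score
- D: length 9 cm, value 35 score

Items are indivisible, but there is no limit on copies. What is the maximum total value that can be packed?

Best value-per-unit is D at 35/9; filling with it alone gives 4×35 = 140.
Optimal mix: 3×C + 2×D → length 39, value 148.

148 score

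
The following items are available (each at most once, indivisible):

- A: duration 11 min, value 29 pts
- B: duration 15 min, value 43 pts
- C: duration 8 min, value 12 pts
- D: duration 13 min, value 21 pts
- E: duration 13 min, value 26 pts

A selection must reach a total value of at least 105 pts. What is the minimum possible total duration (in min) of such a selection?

47

Subsets with value ≥ 105, sorted by total duration:
- A+B+C+E: duration 47, value 110
- A+B+C+D: duration 47, value 105
- A+B+D+E: duration 52, value 119
- A+B+C+D+E: duration 60, value 131
Minimum duration: 47 min.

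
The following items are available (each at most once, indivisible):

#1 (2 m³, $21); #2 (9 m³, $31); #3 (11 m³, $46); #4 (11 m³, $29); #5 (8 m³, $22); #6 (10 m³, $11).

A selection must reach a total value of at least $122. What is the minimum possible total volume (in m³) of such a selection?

Subsets with value ≥ 122, sorted by total volume:
- #1+#2+#3+#4: volume 33, value 127
- #2+#3+#4+#5: volume 39, value 128
Minimum volume: 33 m³.

33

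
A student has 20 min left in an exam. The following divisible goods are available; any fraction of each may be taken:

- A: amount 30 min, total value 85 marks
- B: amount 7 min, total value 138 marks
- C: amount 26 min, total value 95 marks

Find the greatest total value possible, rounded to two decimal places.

185.50

Take in order of value per unit:
- B (138/7 per unit): all 7 → value 138, running total 138.00
- C (95/26 per unit): 13 of 26 → value 13×95/26 = 47.5000, running total 185.50
Total 185.50.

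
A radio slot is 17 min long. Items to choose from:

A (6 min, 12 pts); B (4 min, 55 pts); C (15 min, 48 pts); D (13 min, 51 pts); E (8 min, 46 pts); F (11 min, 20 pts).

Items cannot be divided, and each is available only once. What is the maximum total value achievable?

106 pts

This is a 0/1 knapsack; check combinations near the capacity.
- B+D: duration 4+13=17, value 55+51=106
- B+E: duration 4+8=12, value 55+46=101
- B+F: duration 4+11=15, value 55+20=75
Best: 106 pts.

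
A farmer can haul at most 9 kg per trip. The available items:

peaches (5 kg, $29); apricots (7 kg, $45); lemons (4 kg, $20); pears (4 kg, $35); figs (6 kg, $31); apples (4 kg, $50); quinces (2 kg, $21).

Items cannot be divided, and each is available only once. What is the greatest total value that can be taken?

Check high-value combinations within 9 kg:
- pears+apples: weight 4+4=8, value 35+50=85
- peaches+apples: weight 5+4=9, value 29+50=79
- apples+quinces: weight 4+2=6, value 50+21=71
- lemons+apples: weight 4+4=8, value 20+50=70
- apricots+quinces: weight 7+2=9, value 45+21=66
Best: $85.

$85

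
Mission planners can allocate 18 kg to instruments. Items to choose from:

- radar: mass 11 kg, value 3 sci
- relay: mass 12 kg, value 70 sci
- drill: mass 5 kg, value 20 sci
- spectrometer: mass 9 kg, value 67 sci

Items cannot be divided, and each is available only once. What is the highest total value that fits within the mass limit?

90 sci

Check high-value combinations within 18 kg:
- relay+drill: mass 12+5=17, value 70+20=90
- drill+spectrometer: mass 5+9=14, value 20+67=87
- relay: mass 12, value 70
Best: 90 sci.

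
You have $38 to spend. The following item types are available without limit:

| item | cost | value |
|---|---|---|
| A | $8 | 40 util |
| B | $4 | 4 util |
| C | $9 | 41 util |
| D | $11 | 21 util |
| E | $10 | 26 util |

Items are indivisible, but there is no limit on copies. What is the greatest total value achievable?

Best value-per-unit is A at 40/8; filling with it alone gives 4×40 = 160.
Optimal mix: 2×A + 1×B + 2×C → cost 38, value 166.

166 util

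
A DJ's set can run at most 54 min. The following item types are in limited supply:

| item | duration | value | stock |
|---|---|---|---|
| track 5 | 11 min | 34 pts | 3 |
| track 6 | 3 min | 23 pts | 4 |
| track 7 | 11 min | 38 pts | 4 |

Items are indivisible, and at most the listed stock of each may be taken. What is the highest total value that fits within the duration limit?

221 pts

Top feasible selections:
- 3×track 6 + 4×track 7: duration 53, value 221
- 1×track 5 + 3×track 6 + 3×track 7: duration 53, value 217
- 2×track 5 + 3×track 6 + 2×track 7: duration 53, value 213
Best: 221 pts.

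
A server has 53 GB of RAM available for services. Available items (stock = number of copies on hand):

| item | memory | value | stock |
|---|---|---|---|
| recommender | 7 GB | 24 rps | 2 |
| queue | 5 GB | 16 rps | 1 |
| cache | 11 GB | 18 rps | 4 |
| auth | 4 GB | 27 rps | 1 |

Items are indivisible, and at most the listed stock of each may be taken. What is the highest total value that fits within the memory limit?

129 rps

Top feasible selections:
- 2×recommender + 3×cache + 1×auth: memory 51, value 129
- 2×recommender + 1×queue + 2×cache + 1×auth: memory 45, value 127
Best: 129 rps.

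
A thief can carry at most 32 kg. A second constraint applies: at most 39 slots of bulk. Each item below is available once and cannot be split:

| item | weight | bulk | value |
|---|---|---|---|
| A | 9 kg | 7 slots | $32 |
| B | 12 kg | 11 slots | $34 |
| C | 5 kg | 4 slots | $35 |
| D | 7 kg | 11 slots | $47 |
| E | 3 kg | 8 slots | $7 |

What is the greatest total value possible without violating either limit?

Feasible sets respecting both limits:
- B+C+D+E: weight 27, bulk 34, value 123
- A+C+D+E: weight 24, bulk 30, value 121
- A+B+D+E: weight 31, bulk 37, value 120
Best: $123.

$123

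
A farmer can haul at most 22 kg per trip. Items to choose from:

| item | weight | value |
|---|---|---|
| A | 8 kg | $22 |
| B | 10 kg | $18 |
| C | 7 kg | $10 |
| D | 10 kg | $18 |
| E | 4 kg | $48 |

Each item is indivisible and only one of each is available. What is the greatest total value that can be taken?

Check high-value combinations within 22 kg:
- A+B+E: weight 8+10+4=22, value 22+18+48=88
- A+D+E: weight 8+10+4=22, value 22+18+48=88
- A+C+E: weight 8+7+4=19, value 22+10+48=80
Best: $88.

$88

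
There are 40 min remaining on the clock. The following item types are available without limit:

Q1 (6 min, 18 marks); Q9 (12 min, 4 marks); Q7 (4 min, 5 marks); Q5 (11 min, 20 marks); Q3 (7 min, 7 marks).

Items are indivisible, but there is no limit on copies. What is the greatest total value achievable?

113 marks

Best value-per-unit is Q1 at 18/6; filling with it alone gives 6×18 = 108.
Optimal mix: 6×Q1 + 1×Q7 → time 40, value 113.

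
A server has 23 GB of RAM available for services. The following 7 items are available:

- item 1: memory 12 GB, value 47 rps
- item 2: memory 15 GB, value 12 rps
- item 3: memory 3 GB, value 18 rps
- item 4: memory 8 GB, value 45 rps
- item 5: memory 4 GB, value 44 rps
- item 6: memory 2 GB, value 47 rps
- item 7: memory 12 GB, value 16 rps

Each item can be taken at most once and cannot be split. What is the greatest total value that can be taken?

Check high-value combinations within 23 GB:
- item 1+item 3+item 5+item 6: memory 12+3+4+2=21, value 47+18+44+47=156
- item 3+item 4+item 5+item 6: memory 3+8+4+2=17, value 18+45+44+47=154
- item 1+item 4+item 6: memory 12+8+2=22, value 47+45+47=139
Best: 156 rps.

156 rps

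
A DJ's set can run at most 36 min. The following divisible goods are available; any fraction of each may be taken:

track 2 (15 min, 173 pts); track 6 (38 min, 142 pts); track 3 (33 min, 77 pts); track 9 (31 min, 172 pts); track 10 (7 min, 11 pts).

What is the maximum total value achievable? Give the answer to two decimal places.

Take in order of value per unit:
- track 2 (173/15 per unit): all 15 → value 173, running total 173.00
- track 9 (172/31 per unit): 21 of 31 → value 21×172/31 = 116.5161, running total 289.52
Total 289.52.

289.52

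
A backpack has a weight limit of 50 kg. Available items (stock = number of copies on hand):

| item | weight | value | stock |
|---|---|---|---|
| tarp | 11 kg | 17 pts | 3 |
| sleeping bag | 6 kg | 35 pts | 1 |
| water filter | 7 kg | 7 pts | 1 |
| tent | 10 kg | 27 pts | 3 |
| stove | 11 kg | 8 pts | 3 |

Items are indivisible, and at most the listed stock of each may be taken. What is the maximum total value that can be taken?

Best selections within weight 50 and stock limits:
- 1×tarp + 1×sleeping bag + 3×tent: weight 47, value 133
- 1×sleeping bag + 3×tent + 1×stove: weight 47, value 124
Best: 133 pts.

133 pts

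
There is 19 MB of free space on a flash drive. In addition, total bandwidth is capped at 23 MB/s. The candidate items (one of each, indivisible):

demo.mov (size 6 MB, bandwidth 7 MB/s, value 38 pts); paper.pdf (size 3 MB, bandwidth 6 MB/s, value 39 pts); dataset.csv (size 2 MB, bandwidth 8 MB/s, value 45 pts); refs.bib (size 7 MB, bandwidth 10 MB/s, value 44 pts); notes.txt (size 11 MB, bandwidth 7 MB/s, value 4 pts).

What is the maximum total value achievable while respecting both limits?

122 pts

Feasible sets respecting both limits:
- demo.mov+paper.pdf+dataset.csv: size 11, bandwidth 21, value 122
- demo.mov+paper.pdf+refs.bib: size 16, bandwidth 23, value 121
- dataset.csv+refs.bib: size 9, bandwidth 18, value 89
Best: 122 pts.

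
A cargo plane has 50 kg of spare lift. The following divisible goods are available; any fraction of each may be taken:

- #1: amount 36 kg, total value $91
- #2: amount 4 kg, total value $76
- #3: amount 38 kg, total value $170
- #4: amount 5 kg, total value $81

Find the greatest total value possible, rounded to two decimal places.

Take in order of value per unit:
- #2 (76/4 per unit): all 4 → value 76, running total 76.00
- #4 (81/5 per unit): all 5 → value 81, running total 157.00
- #3 (170/38 per unit): all 38 → value 170, running total 327.00
- #1 (91/36 per unit): 3 of 36 → value 3×91/36 = 7.5833, running total 334.58
Total 334.58.

334.58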